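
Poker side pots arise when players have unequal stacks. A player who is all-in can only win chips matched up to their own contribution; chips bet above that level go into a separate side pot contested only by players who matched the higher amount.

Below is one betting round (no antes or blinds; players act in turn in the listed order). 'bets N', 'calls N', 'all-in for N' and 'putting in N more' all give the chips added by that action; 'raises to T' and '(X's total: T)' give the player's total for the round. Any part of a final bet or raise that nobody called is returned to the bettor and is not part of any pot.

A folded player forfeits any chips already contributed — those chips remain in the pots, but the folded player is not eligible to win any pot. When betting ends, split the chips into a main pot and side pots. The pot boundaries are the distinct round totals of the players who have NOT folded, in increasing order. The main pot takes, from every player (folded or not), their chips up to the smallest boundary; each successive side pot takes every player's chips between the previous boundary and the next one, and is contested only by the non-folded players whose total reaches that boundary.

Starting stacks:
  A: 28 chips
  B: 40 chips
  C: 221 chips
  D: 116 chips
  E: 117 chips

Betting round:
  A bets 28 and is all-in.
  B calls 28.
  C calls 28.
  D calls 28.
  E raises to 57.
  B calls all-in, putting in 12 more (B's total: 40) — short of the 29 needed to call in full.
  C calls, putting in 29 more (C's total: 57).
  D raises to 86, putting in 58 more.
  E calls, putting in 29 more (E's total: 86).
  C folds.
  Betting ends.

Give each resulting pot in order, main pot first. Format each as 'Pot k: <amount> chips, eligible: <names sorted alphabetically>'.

Contributions: A=28, B=40, C=57, D=86, E=86
Folded: C
Pot levels (distinct totals of non-folded players): 28, 40, 86
Layer 1-28: 28 each from A, B, C, D, E = 28*5 = 140 chips; eligible A, B, D, E
Layer 29-40: 12 each from B, C, D, E = 12*4 = 48 chips; eligible B, D, E
Layer 41-86: C 17 + D 46 + E 46 = 109 chips; eligible D, E

Pot 1: 140 chips, eligible: A, B, D, E
Pot 2: 48 chips, eligible: B, D, E
Pot 3: 109 chips, eligible: D, E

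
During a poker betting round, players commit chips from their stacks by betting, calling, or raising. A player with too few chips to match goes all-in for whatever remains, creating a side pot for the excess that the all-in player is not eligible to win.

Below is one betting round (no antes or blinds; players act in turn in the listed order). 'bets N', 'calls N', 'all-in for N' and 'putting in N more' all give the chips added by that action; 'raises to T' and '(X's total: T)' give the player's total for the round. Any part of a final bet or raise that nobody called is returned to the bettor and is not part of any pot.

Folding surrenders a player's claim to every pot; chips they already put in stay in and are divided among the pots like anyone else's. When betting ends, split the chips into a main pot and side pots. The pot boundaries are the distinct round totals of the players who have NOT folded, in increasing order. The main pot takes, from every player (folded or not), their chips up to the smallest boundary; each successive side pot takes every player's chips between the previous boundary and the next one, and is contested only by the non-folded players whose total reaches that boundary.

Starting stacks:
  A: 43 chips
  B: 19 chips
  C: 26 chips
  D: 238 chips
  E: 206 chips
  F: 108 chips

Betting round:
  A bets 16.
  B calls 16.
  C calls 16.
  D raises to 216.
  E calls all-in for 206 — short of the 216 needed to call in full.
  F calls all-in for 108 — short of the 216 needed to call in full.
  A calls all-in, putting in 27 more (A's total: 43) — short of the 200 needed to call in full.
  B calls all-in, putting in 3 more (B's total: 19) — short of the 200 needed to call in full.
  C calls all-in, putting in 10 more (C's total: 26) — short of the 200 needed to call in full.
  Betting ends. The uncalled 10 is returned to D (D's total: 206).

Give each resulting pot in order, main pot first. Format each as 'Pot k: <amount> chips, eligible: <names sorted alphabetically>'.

Pot 1: 114 chips, eligible: A, B, C, D, E, F
Pot 2: 35 chips, eligible: A, C, D, E, F
Pot 3: 68 chips, eligible: A, D, E, F
Pot 4: 195 chips, eligible: D, E, F
Pot 5: 196 chips, eligible: D, E

Derivation:
Contributions (after 10 returned to D): A=43, B=19, C=26, D=206, E=206, F=108
Pot levels (distinct totals of non-folded players): 19, 26, 43, 108, 206
Layer 1-19: 19 each from A, B, C, D, E, F = 19*6 = 114 chips; eligible A, B, C, D, E, F
Layer 20-26: 7 each from A, C, D, E, F = 7*5 = 35 chips; eligible A, C, D, E, F
Layer 27-43: 17 each from A, D, E, F = 17*4 = 68 chips; eligible A, D, E, F
Layer 44-108: 65 each from D, E, F = 65*3 = 195 chips; eligible D, E, F
Layer 109-206: 98 each from D, E = 98*2 = 196 chips; eligible D, E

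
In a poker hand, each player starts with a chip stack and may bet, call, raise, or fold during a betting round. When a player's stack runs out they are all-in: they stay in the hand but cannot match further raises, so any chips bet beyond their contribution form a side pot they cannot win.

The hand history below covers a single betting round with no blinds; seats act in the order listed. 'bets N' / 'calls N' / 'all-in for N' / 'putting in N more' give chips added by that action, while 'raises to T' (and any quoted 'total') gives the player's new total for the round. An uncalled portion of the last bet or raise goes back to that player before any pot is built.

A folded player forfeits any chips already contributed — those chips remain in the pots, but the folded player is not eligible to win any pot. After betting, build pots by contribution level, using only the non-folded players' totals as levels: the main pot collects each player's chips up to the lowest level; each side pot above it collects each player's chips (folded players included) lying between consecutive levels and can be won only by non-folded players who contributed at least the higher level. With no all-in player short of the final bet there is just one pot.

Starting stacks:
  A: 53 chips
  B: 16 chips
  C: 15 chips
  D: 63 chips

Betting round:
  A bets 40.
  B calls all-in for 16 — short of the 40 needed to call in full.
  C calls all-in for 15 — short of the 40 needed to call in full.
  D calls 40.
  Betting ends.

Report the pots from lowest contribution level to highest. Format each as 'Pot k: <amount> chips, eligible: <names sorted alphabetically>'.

Contributions: A=40, B=16, C=15, D=40
Pot levels (distinct totals of non-folded players): 15, 16, 40
Layer 1-15: 15 each from A, B, C, D = 15*4 = 60 chips; eligible A, B, C, D
Layer 16-16: 1 each from A, B, D = 1*3 = 3 chips; eligible A, B, D
Layer 17-40: 24 each from A, D = 24*2 = 48 chips; eligible A, D

Pot 1: 60 chips, eligible: A, B, C, D
Pot 2: 3 chips, eligible: A, B, D
Pot 3: 48 chips, eligible: A, D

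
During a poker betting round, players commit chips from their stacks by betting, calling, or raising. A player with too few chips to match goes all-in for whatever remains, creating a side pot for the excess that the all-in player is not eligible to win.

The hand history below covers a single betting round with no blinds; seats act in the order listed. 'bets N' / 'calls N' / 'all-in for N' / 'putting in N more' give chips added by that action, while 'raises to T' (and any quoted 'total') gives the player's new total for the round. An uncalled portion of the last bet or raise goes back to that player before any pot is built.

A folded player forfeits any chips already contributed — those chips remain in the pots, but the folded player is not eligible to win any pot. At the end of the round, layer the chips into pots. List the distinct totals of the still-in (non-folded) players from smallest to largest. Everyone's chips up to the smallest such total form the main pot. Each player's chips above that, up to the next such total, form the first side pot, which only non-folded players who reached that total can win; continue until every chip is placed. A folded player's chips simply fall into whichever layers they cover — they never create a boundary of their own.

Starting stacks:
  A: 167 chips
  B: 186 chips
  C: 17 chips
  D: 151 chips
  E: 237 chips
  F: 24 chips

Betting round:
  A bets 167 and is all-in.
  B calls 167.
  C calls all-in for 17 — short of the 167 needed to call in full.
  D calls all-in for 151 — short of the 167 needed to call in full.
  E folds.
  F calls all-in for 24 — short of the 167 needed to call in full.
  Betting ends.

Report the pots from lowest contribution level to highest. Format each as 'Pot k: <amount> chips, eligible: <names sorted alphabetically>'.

Pot 1: 85 chips, eligible: A, B, C, D, F
Pot 2: 28 chips, eligible: A, B, D, F
Pot 3: 381 chips, eligible: A, B, D
Pot 4: 32 chips, eligible: A, B

Derivation:
Contributions: A=167, B=167, C=17, D=151, F=24
Folded: E
Pot levels (distinct totals of non-folded players): 17, 24, 151, 167
Layer 1-17: 17 each from A, B, C, D, F = 17*5 = 85 chips; eligible A, B, C, D, F
Layer 18-24: 7 each from A, B, D, F = 7*4 = 28 chips; eligible A, B, D, F
Layer 25-151: 127 each from A, B, D = 127*3 = 381 chips; eligible A, B, D
Layer 152-167: 16 each from A, B = 16*2 = 32 chips; eligible A, B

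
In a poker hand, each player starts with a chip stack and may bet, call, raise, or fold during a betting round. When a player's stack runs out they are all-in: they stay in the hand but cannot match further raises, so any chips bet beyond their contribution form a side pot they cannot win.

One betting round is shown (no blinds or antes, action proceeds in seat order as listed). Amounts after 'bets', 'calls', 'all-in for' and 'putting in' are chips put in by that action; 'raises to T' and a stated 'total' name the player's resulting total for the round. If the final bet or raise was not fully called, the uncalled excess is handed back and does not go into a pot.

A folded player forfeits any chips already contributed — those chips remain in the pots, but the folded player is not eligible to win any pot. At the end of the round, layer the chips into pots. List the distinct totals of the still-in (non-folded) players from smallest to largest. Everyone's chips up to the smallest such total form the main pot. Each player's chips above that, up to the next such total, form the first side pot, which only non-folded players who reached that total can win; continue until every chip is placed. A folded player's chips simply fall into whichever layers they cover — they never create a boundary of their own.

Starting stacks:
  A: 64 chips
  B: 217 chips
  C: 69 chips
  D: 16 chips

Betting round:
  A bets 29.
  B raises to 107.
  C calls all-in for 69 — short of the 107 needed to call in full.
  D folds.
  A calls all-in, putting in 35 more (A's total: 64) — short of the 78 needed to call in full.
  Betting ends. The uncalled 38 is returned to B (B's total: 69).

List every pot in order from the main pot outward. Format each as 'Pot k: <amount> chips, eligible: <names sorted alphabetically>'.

Contributions (after 38 returned to B): A=64, B=69, C=69
Folded: D
Pot levels (distinct totals of non-folded players): 64, 69
Layer 1-64: 64 each from A, B, C = 64*3 = 192 chips; eligible A, B, C
Layer 65-69: 5 each from B, C = 5*2 = 10 chips; eligible B, C

Pot 1: 192 chips, eligible: A, B, C
Pot 2: 10 chips, eligible: B, C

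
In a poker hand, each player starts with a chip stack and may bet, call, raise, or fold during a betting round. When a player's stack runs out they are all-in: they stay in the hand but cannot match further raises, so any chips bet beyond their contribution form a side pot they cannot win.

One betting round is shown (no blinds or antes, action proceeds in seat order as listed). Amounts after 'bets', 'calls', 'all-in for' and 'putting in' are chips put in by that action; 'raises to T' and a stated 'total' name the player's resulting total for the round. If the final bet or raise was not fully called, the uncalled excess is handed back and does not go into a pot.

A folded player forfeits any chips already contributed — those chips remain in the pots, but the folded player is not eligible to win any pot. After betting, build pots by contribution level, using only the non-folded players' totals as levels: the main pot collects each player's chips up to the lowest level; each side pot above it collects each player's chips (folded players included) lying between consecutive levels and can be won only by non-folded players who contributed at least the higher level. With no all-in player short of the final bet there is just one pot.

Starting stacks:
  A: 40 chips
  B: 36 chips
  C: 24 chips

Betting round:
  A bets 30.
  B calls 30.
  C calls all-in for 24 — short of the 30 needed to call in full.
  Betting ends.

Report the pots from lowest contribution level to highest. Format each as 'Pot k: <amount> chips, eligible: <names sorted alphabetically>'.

Pot 1: 72 chips, eligible: A, B, C
Pot 2: 12 chips, eligible: A, B

Derivation:
Contributions: A=30, B=30, C=24
Pot levels (distinct totals of non-folded players): 24, 30
Layer 1-24: 24 each from A, B, C = 24*3 = 72 chips; eligible A, B, C
Layer 25-30: 6 each from A, B = 6*2 = 12 chips; eligible A, B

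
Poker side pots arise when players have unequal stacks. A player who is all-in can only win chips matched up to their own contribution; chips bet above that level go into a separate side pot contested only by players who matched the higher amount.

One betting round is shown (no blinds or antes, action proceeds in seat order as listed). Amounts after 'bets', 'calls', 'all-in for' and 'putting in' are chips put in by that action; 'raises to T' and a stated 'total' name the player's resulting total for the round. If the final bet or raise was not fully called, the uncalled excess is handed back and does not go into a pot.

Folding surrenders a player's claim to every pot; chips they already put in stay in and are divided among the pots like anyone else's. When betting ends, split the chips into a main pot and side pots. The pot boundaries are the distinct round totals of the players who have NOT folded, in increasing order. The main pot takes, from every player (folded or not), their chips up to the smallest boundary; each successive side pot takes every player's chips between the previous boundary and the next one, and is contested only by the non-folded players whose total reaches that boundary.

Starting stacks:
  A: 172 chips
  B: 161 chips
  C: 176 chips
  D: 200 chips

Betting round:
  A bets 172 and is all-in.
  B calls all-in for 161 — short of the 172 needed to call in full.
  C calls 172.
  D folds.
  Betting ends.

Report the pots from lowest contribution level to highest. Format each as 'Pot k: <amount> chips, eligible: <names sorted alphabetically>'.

Contributions: A=172, B=161, C=172
Folded: D
Pot levels (distinct totals of non-folded players): 161, 172
Layer 1-161: 161 each from A, B, C = 161*3 = 483 chips; eligible A, B, C
Layer 162-172: 11 each from A, C = 11*2 = 22 chips; eligible A, C

Pot 1: 483 chips, eligible: A, B, C
Pot 2: 22 chips, eligible: A, C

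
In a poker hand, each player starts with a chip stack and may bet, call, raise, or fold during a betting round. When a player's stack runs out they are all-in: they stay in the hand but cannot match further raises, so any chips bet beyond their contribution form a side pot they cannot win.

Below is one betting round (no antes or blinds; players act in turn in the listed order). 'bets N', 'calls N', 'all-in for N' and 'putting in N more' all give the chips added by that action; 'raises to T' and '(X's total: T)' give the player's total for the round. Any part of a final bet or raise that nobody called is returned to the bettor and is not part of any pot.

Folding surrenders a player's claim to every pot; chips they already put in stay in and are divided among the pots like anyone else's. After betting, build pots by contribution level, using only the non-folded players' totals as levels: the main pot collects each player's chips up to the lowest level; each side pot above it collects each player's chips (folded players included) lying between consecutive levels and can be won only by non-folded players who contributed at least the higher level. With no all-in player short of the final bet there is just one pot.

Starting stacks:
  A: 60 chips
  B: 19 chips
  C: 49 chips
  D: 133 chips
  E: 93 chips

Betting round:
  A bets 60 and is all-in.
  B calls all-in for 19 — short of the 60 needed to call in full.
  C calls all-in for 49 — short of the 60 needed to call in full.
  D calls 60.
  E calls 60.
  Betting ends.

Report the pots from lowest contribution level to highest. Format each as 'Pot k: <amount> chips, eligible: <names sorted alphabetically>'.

Contributions: A=60, B=19, C=49, D=60, E=60
Pot levels (distinct totals of non-folded players): 19, 49, 60
Layer 1-19: 19 each from A, B, C, D, E = 19*5 = 95 chips; eligible A, B, C, D, E
Layer 20-49: 30 each from A, C, D, E = 30*4 = 120 chips; eligible A, C, D, E
Layer 50-60: 11 each from A, D, E = 11*3 = 33 chips; eligible A, D, E

Pot 1: 95 chips, eligible: A, B, C, D, E
Pot 2: 120 chips, eligible: A, C, D, E
Pot 3: 33 chips, eligible: A, D, E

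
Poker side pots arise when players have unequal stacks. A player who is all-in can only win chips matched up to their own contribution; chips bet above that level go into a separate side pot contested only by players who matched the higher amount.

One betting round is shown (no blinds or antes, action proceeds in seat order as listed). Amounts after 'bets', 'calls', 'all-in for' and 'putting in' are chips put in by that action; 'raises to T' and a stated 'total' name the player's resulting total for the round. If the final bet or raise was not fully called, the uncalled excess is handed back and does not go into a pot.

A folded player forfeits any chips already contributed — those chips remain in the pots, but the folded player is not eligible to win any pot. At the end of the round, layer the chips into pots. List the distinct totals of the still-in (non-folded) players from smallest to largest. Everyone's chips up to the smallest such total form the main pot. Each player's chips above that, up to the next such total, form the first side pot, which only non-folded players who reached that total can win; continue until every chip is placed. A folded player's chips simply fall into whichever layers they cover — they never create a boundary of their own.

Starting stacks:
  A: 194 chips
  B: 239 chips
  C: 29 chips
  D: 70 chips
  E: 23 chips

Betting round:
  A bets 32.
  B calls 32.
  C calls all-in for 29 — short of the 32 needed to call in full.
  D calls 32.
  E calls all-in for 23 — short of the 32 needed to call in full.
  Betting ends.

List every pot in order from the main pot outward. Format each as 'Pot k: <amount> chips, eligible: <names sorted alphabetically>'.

Pot 1: 115 chips, eligible: A, B, C, D, E
Pot 2: 24 chips, eligible: A, B, C, D
Pot 3: 9 chips, eligible: A, B, D

Derivation:
Contributions: A=32, B=32, C=29, D=32, E=23
Pot levels (distinct totals of non-folded players): 23, 29, 32
Layer 1-23: 23 each from A, B, C, D, E = 23*5 = 115 chips; eligible A, B, C, D, E
Layer 24-29: 6 each from A, B, C, D = 6*4 = 24 chips; eligible A, B, C, D
Layer 30-32: 3 each from A, B, D = 3*3 = 9 chips; eligible A, B, D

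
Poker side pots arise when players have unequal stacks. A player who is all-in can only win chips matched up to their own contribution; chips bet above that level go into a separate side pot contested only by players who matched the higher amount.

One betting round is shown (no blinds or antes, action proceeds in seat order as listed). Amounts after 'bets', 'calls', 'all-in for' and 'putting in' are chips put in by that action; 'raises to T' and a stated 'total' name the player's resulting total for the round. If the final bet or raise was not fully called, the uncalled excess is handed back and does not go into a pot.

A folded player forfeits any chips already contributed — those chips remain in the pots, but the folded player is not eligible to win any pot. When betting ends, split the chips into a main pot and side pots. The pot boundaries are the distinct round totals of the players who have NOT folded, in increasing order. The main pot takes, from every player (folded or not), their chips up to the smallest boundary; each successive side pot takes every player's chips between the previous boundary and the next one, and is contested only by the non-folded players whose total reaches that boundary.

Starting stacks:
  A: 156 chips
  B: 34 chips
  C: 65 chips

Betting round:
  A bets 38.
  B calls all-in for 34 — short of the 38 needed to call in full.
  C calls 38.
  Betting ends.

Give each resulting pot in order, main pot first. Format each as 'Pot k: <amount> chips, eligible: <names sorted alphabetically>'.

Contributions: A=38, B=34, C=38
Pot levels (distinct totals of non-folded players): 34, 38
Layer 1-34: 34 each from A, B, C = 34*3 = 102 chips; eligible A, B, C
Layer 35-38: 4 each from A, C = 4*2 = 8 chips; eligible A, C

Pot 1: 102 chips, eligible: A, B, C
Pot 2: 8 chips, eligible: A, C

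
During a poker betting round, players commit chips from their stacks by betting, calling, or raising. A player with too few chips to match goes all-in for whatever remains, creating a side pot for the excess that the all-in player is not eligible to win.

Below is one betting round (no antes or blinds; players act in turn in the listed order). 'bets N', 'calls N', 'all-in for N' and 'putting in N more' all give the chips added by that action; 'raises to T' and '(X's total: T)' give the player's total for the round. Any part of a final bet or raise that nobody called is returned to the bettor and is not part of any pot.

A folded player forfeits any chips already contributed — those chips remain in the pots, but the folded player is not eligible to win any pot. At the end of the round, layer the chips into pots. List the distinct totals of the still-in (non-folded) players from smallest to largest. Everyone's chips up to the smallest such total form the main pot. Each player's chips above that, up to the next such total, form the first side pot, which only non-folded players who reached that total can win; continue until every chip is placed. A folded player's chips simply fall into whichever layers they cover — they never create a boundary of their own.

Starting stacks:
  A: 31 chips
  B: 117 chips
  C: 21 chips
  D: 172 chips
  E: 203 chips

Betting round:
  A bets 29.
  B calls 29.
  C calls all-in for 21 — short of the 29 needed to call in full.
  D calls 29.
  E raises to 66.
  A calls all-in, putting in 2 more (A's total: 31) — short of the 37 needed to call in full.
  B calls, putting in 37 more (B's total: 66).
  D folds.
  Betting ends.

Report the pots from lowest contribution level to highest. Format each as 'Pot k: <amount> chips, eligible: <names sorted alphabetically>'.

Pot 1: 105 chips, eligible: A, B, C, E
Pot 2: 38 chips, eligible: A, B, E
Pot 3: 70 chips, eligible: B, E

Derivation:
Contributions: A=31, B=66, C=21, D=29, E=66
Folded: D
Pot levels (distinct totals of non-folded players): 21, 31, 66
Layer 1-21: 21 each from A, B, C, D, E = 21*5 = 105 chips; eligible A, B, C, E
Layer 22-31: A 10 + B 10 + D 8 + E 10 = 38 chips; eligible A, B, E
Layer 32-66: 35 each from B, E = 35*2 = 70 chips; eligible B, E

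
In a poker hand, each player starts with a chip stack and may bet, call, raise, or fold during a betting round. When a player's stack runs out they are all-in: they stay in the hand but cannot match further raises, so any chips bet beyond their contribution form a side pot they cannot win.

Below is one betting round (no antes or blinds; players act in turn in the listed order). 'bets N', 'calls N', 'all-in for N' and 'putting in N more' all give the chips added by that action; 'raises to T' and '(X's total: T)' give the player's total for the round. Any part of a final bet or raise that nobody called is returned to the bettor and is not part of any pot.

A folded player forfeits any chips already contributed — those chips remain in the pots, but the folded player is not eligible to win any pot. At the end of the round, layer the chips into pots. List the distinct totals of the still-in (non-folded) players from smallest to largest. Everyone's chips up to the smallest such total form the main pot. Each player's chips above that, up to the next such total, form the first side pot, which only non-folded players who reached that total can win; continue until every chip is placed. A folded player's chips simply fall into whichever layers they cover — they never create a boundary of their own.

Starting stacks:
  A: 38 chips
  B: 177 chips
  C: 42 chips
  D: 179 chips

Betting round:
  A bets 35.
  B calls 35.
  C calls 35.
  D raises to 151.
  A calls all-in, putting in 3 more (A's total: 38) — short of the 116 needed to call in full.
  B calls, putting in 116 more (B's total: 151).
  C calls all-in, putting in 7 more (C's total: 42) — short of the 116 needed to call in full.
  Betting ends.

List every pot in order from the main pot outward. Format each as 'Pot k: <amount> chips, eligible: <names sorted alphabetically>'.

Contributions: A=38, B=151, C=42, D=151
Pot levels (distinct totals of non-folded players): 38, 42, 151
Layer 1-38: 38 each from A, B, C, D = 38*4 = 152 chips; eligible A, B, C, D
Layer 39-42: 4 each from B, C, D = 4*3 = 12 chips; eligible B, C, D
Layer 43-151: 109 each from B, D = 109*2 = 218 chips; eligible B, D

Pot 1: 152 chips, eligible: A, B, C, D
Pot 2: 12 chips, eligible: B, C, D
Pot 3: 218 chips, eligible: B, D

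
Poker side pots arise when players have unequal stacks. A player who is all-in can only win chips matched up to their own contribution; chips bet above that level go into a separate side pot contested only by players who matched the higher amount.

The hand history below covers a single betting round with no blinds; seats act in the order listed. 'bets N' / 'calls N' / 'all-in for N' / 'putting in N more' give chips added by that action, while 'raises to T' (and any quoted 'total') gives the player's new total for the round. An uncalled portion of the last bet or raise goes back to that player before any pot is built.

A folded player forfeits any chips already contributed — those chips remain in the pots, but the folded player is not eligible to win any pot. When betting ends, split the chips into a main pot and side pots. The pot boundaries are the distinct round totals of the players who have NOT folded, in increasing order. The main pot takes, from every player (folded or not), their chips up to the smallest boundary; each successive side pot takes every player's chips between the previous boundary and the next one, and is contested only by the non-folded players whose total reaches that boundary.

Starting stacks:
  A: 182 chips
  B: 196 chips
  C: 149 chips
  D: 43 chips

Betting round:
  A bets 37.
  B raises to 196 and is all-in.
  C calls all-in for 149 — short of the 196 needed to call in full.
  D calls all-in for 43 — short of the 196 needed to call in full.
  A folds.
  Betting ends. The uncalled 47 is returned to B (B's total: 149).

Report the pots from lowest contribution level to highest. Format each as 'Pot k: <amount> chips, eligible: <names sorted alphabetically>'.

Pot 1: 166 chips, eligible: B, C, D
Pot 2: 212 chips, eligible: B, C

Derivation:
Contributions (after 47 returned to B): A=37, B=149, C=149, D=43
Folded: A
Pot levels (distinct totals of non-folded players): 43, 149
Layer 1-43: A 37 + B 43 + C 43 + D 43 = 166 chips; eligible B, C, D
Layer 44-149: 106 each from B, C = 106*2 = 212 chips; eligible B, C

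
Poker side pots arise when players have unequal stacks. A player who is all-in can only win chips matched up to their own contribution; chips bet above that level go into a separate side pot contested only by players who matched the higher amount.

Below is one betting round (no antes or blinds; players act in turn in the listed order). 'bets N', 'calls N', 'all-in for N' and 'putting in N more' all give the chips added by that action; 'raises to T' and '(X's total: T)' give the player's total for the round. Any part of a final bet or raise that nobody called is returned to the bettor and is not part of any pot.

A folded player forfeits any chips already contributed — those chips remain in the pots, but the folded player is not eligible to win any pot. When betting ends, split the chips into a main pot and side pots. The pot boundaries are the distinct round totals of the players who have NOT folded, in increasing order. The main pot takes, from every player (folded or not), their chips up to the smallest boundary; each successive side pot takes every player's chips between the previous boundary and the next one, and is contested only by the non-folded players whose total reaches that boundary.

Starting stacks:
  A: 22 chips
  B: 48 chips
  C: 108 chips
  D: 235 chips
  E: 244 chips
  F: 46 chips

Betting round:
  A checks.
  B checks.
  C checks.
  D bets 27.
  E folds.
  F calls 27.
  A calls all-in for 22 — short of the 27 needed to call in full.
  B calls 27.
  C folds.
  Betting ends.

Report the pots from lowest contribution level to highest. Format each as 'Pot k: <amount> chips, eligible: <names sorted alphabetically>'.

Pot 1: 88 chips, eligible: A, B, D, F
Pot 2: 15 chips, eligible: B, D, F

Derivation:
Contributions: A=22, B=27, D=27, F=27
Folded: C, E
Pot levels (distinct totals of non-folded players): 22, 27
Layer 1-22: 22 each from A, B, D, F = 22*4 = 88 chips; eligible A, B, D, F
Layer 23-27: 5 each from B, D, F = 5*3 = 15 chips; eligible B, D, F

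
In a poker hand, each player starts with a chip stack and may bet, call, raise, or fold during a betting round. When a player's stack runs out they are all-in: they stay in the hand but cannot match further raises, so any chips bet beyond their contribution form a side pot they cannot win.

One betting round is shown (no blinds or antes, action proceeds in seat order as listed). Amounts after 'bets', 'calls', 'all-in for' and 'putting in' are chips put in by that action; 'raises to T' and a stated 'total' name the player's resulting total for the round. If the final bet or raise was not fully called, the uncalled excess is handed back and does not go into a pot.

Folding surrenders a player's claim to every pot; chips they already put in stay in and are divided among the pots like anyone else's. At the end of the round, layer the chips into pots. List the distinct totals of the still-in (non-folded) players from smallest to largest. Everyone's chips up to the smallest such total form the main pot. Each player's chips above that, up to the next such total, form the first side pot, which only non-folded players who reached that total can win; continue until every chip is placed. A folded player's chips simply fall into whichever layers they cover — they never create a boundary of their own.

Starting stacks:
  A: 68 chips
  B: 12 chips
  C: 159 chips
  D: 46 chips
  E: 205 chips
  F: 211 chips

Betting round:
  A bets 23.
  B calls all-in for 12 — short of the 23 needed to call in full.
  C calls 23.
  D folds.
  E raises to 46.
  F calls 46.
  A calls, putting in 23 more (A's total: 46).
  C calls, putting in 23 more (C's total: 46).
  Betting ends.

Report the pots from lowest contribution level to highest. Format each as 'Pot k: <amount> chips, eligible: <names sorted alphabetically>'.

Pot 1: 60 chips, eligible: A, B, C, E, F
Pot 2: 136 chips, eligible: A, C, E, F

Derivation:
Contributions: A=46, B=12, C=46, E=46, F=46
Folded: D
Pot levels (distinct totals of non-folded players): 12, 46
Layer 1-12: 12 each from A, B, C, E, F = 12*5 = 60 chips; eligible A, B, C, E, F
Layer 13-46: 34 each from A, C, E, F = 34*4 = 136 chips; eligible A, C, E, F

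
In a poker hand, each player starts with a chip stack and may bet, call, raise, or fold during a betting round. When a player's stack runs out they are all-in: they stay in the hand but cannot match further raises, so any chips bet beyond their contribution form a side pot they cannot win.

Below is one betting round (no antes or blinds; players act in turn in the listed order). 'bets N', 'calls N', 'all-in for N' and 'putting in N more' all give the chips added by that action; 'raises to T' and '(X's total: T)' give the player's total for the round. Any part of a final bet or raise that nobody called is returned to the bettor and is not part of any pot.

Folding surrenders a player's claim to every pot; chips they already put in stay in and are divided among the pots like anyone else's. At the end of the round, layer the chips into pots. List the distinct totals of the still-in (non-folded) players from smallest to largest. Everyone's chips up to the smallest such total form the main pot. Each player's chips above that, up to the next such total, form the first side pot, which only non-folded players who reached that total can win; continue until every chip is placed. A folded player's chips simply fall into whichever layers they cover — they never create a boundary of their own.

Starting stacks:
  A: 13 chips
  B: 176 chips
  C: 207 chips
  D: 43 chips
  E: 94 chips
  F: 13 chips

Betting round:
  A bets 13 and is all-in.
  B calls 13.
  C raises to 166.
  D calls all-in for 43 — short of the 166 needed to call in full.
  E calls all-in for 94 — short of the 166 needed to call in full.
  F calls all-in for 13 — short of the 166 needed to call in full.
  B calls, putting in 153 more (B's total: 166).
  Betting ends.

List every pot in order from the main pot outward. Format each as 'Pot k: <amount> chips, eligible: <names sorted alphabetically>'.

Pot 1: 78 chips, eligible: A, B, C, D, E, F
Pot 2: 120 chips, eligible: B, C, D, E
Pot 3: 153 chips, eligible: B, C, E
Pot 4: 144 chips, eligible: B, C

Derivation:
Contributions: A=13, B=166, C=166, D=43, E=94, F=13
Pot levels (distinct totals of non-folded players): 13, 43, 94, 166
Layer 1-13: 13 each from A, B, C, D, E, F = 13*6 = 78 chips; eligible A, B, C, D, E, F
Layer 14-43: 30 each from B, C, D, E = 30*4 = 120 chips; eligible B, C, D, E
Layer 44-94: 51 each from B, C, E = 51*3 = 153 chips; eligible B, C, E
Layer 95-166: 72 each from B, C = 72*2 = 144 chips; eligible B, C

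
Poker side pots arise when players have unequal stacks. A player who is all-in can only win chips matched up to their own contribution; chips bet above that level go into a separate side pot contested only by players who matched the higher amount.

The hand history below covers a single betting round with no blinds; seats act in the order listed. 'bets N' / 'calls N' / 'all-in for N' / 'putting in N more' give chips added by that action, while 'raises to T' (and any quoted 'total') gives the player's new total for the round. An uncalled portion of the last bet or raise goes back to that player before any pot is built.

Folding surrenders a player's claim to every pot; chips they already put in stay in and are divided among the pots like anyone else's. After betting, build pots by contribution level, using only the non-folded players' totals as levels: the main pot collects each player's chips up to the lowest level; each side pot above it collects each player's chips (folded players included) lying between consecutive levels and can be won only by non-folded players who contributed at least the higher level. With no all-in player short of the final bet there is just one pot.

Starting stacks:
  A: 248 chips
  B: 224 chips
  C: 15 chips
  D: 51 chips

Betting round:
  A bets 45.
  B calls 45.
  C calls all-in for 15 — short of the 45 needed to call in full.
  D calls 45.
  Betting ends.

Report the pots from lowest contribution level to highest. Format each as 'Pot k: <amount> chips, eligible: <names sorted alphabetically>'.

Contributions: A=45, B=45, C=15, D=45
Pot levels (distinct totals of non-folded players): 15, 45
Layer 1-15: 15 each from A, B, C, D = 15*4 = 60 chips; eligible A, B, C, D
Layer 16-45: 30 each from A, B, D = 30*3 = 90 chips; eligible A, B, D

Pot 1: 60 chips, eligible: A, B, C, D
Pot 2: 90 chips, eligible: A, B, D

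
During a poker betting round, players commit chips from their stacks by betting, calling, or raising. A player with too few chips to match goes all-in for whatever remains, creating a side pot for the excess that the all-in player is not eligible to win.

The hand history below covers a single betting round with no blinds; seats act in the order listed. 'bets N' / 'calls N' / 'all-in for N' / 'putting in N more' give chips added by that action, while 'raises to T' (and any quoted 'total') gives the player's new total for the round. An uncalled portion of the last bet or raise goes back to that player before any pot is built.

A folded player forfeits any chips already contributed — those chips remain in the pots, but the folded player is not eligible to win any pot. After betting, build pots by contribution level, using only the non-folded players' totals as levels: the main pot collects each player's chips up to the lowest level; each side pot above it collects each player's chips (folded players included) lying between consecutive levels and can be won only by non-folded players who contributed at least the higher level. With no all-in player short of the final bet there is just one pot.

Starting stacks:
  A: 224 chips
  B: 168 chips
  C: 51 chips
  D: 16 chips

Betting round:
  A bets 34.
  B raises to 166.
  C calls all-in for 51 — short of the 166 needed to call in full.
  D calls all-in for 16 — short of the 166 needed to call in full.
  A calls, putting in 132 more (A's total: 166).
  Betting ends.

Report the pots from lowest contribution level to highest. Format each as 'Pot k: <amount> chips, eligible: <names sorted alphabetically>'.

Pot 1: 64 chips, eligible: A, B, C, D
Pot 2: 105 chips, eligible: A, B, C
Pot 3: 230 chips, eligible: A, B

Derivation:
Contributions: A=166, B=166, C=51, D=16
Pot levels (distinct totals of non-folded players): 16, 51, 166
Layer 1-16: 16 each from A, B, C, D = 16*4 = 64 chips; eligible A, B, C, D
Layer 17-51: 35 each from A, B, C = 35*3 = 105 chips; eligible A, B, C
Layer 52-166: 115 each from A, B = 115*2 = 230 chips; eligible A, B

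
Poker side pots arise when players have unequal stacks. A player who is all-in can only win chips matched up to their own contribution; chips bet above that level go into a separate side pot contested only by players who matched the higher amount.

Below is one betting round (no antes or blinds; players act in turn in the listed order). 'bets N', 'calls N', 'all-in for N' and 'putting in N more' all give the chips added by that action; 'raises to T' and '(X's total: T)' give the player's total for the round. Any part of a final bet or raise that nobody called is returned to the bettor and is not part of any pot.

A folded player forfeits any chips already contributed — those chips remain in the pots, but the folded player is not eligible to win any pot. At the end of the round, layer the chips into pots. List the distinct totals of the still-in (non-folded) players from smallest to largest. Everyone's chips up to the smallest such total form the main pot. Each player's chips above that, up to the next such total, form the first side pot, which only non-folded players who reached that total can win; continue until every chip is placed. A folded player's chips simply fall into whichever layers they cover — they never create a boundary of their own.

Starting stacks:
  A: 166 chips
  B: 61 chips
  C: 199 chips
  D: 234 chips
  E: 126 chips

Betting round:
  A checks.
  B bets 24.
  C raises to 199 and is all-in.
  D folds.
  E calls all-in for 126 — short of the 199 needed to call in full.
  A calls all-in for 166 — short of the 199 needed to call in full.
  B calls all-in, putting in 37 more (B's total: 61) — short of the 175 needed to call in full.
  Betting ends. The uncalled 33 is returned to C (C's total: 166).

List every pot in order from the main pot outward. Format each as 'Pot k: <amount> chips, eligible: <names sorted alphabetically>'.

Contributions (after 33 returned to C): A=166, B=61, C=166, E=126
Folded: D
Pot levels (distinct totals of non-folded players): 61, 126, 166
Layer 1-61: 61 each from A, B, C, E = 61*4 = 244 chips; eligible A, B, C, E
Layer 62-126: 65 each from A, C, E = 65*3 = 195 chips; eligible A, C, E
Layer 127-166: 40 each from A, C = 40*2 = 80 chips; eligible A, C

Pot 1: 244 chips, eligible: A, B, C, E
Pot 2: 195 chips, eligible: A, C, E
Pot 3: 80 chips, eligible: A, C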